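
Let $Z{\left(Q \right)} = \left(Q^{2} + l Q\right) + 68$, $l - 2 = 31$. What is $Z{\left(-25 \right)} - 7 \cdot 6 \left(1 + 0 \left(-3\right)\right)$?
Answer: $-174$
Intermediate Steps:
$l = 33$ ($l = 2 + 31 = 33$)
$Z{\left(Q \right)} = 68 + Q^{2} + 33 Q$ ($Z{\left(Q \right)} = \left(Q^{2} + 33 Q\right) + 68 = 68 + Q^{2} + 33 Q$)
$Z{\left(-25 \right)} - 7 \cdot 6 \left(1 + 0 \left(-3\right)\right) = \left(68 + \left(-25\right)^{2} + 33 \left(-25\right)\right) - 7 \cdot 6 \left(1 + 0 \left(-3\right)\right) = \left(68 + 625 - 825\right) - 42 \left(1 + 0\right) = -132 - 42 \cdot 1 = -132 - 42 = -174$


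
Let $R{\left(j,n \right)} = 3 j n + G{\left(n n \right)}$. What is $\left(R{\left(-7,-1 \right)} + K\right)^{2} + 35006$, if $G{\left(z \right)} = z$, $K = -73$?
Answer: $37607$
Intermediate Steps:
$R{\left(j,n \right)} = n^{2} + 3 j n$ ($R{\left(j,n \right)} = 3 j n + n n = 3 j n + n^{2} = n^{2} + 3 j n$)
$\left(R{\left(-7,-1 \right)} + K\right)^{2} + 35006 = \left(- (-1 + 3 \left(-7\right)) - 73\right)^{2} + 35006 = \left(- (-1 - 21) - 73\right)^{2} + 35006 = \left(\left(-1\right) \left(-22\right) - 73\right)^{2} + 35006 = \left(22 - 73\right)^{2} + 35006 = \left(-51\right)^{2} + 35006 = 2601 + 35006 = 37607$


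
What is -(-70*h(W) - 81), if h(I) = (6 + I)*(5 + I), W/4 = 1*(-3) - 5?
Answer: 49221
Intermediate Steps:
W = -32 (W = 4*(1*(-3) - 5) = 4*(-3 - 5) = 4*(-8) = -32)
h(I) = (5 + I)*(6 + I)
-(-70*h(W) - 81) = -(-70*(30 + (-32)² + 11*(-32)) - 81) = -(-70*(30 + 1024 - 352) - 81) = -(-70*702 - 81) = -(-49140 - 81) = -1*(-49221) = 49221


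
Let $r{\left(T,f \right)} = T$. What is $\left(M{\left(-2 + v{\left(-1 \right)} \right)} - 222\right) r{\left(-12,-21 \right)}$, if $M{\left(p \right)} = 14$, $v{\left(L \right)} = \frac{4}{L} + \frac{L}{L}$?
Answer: $2496$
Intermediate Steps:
$v{\left(L \right)} = 1 + \frac{4}{L}$ ($v{\left(L \right)} = \frac{4}{L} + 1 = 1 + \frac{4}{L}$)
$\left(M{\left(-2 + v{\left(-1 \right)} \right)} - 222\right) r{\left(-12,-21 \right)} = \left(14 - 222\right) \left(-12\right) = \left(-208\right) \left(-12\right) = 2496$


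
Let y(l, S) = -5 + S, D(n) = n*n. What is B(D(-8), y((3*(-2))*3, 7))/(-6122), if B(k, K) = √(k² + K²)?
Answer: -5*√41/3061 ≈ -0.010459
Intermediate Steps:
D(n) = n²
B(k, K) = √(K² + k²)
B(D(-8), y((3*(-2))*3, 7))/(-6122) = √((-5 + 7)² + ((-8)²)²)/(-6122) = √(2² + 64²)*(-1/6122) = √(4 + 4096)*(-1/6122) = √4100*(-1/6122) = (10*√41)*(-1/6122) = -5*√41/3061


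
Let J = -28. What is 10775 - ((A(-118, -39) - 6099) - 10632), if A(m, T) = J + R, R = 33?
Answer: 27501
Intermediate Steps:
A(m, T) = 5 (A(m, T) = -28 + 33 = 5)
10775 - ((A(-118, -39) - 6099) - 10632) = 10775 - ((5 - 6099) - 10632) = 10775 - (-6094 - 10632) = 10775 - 1*(-16726) = 10775 + 16726 = 27501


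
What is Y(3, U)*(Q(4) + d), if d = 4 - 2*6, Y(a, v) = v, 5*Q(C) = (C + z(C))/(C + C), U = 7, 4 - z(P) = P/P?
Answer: -2191/40 ≈ -54.775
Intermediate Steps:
z(P) = 3 (z(P) = 4 - P/P = 4 - 1*1 = 4 - 1 = 3)
Q(C) = (3 + C)/(10*C) (Q(C) = ((C + 3)/(C + C))/5 = ((3 + C)/((2*C)))/5 = ((3 + C)*(1/(2*C)))/5 = ((3 + C)/(2*C))/5 = (3 + C)/(10*C))
d = -8 (d = 4 - 12 = -8)
Y(3, U)*(Q(4) + d) = 7*((⅒)*(3 + 4)/4 - 8) = 7*((⅒)*(¼)*7 - 8) = 7*(7/40 - 8) = 7*(-313/40) = -2191/40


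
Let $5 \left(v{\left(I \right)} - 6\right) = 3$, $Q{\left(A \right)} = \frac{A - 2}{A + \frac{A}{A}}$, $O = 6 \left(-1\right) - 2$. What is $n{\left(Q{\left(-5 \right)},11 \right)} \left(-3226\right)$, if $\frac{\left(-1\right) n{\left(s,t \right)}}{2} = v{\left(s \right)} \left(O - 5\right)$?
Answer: $- \frac{2767908}{5} \approx -5.5358 \cdot 10^{5}$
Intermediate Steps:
$O = -8$ ($O = -6 - 2 = -8$)
$Q{\left(A \right)} = \frac{-2 + A}{1 + A}$ ($Q{\left(A \right)} = \frac{-2 + A}{A + 1} = \frac{-2 + A}{1 + A}$)
$v{\left(I \right)} = \frac{33}{5}$ ($v{\left(I \right)} = 6 + \frac{1}{5} \cdot 3 = 6 + \frac{3}{5} = \frac{33}{5}$)
$n{\left(s,t \right)} = \frac{858}{5}$ ($n{\left(s,t \right)} = - 2 \frac{33 \left(-8 - 5\right)}{5} = - 2 \cdot \frac{33}{5} \left(-13\right) = \left(-2\right) \left(- \frac{429}{5}\right) = \frac{858}{5}$)
$n{\left(Q{\left(-5 \right)},11 \right)} \left(-3226\right) = \frac{858}{5} \left(-3226\right) = - \frac{2767908}{5}$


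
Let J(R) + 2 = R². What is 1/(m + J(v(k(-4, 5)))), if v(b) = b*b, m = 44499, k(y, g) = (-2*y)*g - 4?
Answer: 1/1724113 ≈ 5.8001e-7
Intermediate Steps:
k(y, g) = -4 - 2*g*y (k(y, g) = -2*g*y - 4 = -4 - 2*g*y)
v(b) = b²
J(R) = -2 + R²
1/(m + J(v(k(-4, 5)))) = 1/(44499 + (-2 + ((-4 - 2*5*(-4))²)²)) = 1/(44499 + (-2 + ((-4 + 40)²)²)) = 1/(44499 + (-2 + (36²)²)) = 1/(44499 + (-2 + 1296²)) = 1/(44499 + (-2 + 1679616)) = 1/(44499 + 1679614) = 1/1724113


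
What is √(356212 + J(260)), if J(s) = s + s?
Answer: 2*√89183 ≈ 597.27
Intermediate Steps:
J(s) = 2*s
√(356212 + J(260)) = √(356212 + 2*260) = √(356212 + 520) = √356732 = 2*√89183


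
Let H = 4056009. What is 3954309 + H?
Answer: 8010318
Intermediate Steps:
3954309 + H = 3954309 + 4056009 = 8010318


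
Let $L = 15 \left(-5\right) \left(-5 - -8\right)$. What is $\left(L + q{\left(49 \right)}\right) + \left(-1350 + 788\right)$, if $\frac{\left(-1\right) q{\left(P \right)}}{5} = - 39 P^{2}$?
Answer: $467408$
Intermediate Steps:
$L = -225$ ($L = - 75 \left(-5 + 8\right) = \left(-75\right) 3 = -225$)
$q{\left(P \right)} = 195 P^{2}$ ($q{\left(P \right)} = - 5 \left(- 39 P^{2}\right) = 195 P^{2}$)
$\left(L + q{\left(49 \right)}\right) + \left(-1350 + 788\right) = \left(-225 + 195 \cdot 49^{2}\right) + \left(-1350 + 788\right) = \left(-225 + 195 \cdot 2401\right) - 562 = \left(-225 + 468195\right) - 562 = 467970 - 562 = 467408$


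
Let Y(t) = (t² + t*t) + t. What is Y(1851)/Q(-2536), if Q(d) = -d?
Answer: 6854253/2536 ≈ 2702.8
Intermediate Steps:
Y(t) = t + 2*t² (Y(t) = (t² + t²) + t = 2*t² + t = t + 2*t²)
Y(1851)/Q(-2536) = (1851*(1 + 2*1851))/((-1*(-2536))) = (1851*(1 + 3702))/2536 = (1851*3703)*(1/2536) = 6854253*(1/2536) = 6854253/2536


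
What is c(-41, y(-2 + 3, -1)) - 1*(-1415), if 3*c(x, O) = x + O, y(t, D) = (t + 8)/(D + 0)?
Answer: 4195/3 ≈ 1398.3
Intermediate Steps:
y(t, D) = (8 + t)/D
c(x, O) = O/3 + x/3 (c(x, O) = (x + O)/3 = (O + x)/3 = O/3 + x/3)
c(-41, y(-2 + 3, -1)) - 1*(-1415) = (((8 + (-2 + 3))/(-1))/3 + (1/3)*(-41)) - 1*(-1415) = ((-(8 + 1))/3 - 41/3) + 1415 = ((-1*9)/3 - 41/3) + 1415 = ((1/3)*(-9) - 41/3) + 1415 = (-3 - 41/3) + 1415 = -50/3 + 1415 = 4195/3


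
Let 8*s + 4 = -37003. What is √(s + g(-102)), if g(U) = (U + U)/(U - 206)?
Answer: I*√438766174/308 ≈ 68.009*I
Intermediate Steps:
s = -37007/8 (s = -½ + (⅛)*(-37003) = -½ - 37003/8 = -37007/8 ≈ -4625.9)
g(U) = 2*U/(-206 + U) (g(U) = (2*U)/(-206 + U) = 2*U/(-206 + U))
√(s + g(-102)) = √(-37007/8 + 2*(-102)/(-206 - 102)) = √(-37007/8 + 2*(-102)/(-308)) = √(-37007/8 + 2*(-102)*(-1/308)) = √(-37007/8 + 51/77) = √(-2849131/616) = I*√438766174/308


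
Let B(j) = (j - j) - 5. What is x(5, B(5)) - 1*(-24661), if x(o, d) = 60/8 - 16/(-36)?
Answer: 444041/18 ≈ 24669.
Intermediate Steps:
B(j) = -5 (B(j) = 0 - 5 = -5)
x(o, d) = 143/18 (x(o, d) = 60*(⅛) - 16*(-1/36) = 15/2 + 4/9 = 143/18)
x(5, B(5)) - 1*(-24661) = 143/18 - 1*(-24661) = 143/18 + 24661 = 444041/18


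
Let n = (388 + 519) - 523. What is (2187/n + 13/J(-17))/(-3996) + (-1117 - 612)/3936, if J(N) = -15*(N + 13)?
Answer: -138647071/314565120 ≈ -0.44076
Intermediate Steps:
J(N) = -195 - 15*N (J(N) = -15*(13 + N) = -195 - 15*N)
n = 384 (n = 907 - 523 = 384)
(2187/n + 13/J(-17))/(-3996) + (-1117 - 612)/3936 = (2187/384 + 13/(-195 - 15*(-17)))/(-3996) + (-1117 - 612)/3936 = (2187*(1/384) + 13/(-195 + 255))*(-1/3996) - 1729*1/3936 = (729/128 + 13/60)*(-1/3996) - 1729/3936 = (11351/1920)*(-1/3996) - 1729/3936 = -11351/7672320 - 1729/3936 = -138647071/314565120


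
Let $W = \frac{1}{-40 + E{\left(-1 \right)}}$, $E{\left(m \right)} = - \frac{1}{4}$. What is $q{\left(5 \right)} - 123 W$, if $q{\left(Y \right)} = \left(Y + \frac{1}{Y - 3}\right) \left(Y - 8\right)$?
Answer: $- \frac{4329}{322} \approx -13.444$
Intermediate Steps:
$E{\left(m \right)} = - \frac{1}{4}$ ($E{\left(m \right)} = \left(-1\right) \frac{1}{4} = - \frac{1}{4}$)
$q{\left(Y \right)} = \left(-8 + Y\right) \left(Y + \frac{1}{-3 + Y}\right)$ ($q{\left(Y \right)} = \left(Y + \frac{1}{-3 + Y}\right) \left(-8 + Y\right) = \left(-8 + Y\right) \left(Y + \frac{1}{-3 + Y}\right)$)
$W = - \frac{4}{161}$ ($W = \frac{1}{-40 - \frac{1}{4}} = \frac{1}{- \frac{161}{4}} = - \frac{4}{161} \approx -0.024845$)
$q{\left(5 \right)} - 123 W = \frac{-8 + 5^{3} - 11 \cdot 5^{2} + 25 \cdot 5}{-3 + 5} - - \frac{492}{161} = \frac{-8 + 125 - 275 + 125}{2} + \frac{492}{161} = \frac{1}{2} \left(-33\right) + \frac{492}{161} = - \frac{33}{2} + \frac{492}{161} = - \frac{4329}{322}$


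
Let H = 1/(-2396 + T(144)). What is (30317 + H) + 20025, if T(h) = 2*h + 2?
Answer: 106020251/2106 ≈ 50342.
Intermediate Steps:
T(h) = 2 + 2*h
H = -1/2106 (H = 1/(-2396 + (2 + 2*144)) = 1/(-2396 + (2 + 288)) = 1/(-2396 + 290) = 1/(-2106) = -1/2106 ≈ -0.00047483)
(30317 + H) + 20025 = (30317 - 1/2106) + 20025 = 63847601/2106 + 20025 = 106020251/2106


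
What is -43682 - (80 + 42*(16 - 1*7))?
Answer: -44140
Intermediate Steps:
-43682 - (80 + 42*(16 - 1*7)) = -43682 - (80 + 42*(16 - 7)) = -43682 - (80 + 42*9) = -43682 - (80 + 378) = -43682 - 1*458 = -43682 - 458 = -44140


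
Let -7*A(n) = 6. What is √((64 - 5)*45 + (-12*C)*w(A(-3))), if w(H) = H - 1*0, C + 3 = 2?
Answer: 33*√119/7 ≈ 51.427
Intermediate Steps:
C = -1 (C = -3 + 2 = -1)
A(n) = -6/7 (A(n) = -⅐*6 = -6/7)
w(H) = H (w(H) = H + 0 = H)
√((64 - 5)*45 + (-12*C)*w(A(-3))) = √((64 - 5)*45 - 12*(-1)*(-6/7)) = √(59*45 + 12*(-6/7)) = √(2655 - 72/7) = √(18513/7) = 33*√119/7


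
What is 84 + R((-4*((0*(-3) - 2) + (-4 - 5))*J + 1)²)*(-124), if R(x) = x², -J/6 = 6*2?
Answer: -12474235495687720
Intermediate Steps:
J = -72 (J = -36*2 = -6*12 = -72)
84 + R((-4*((0*(-3) - 2) + (-4 - 5))*J + 1)²)*(-124) = 84 + ((-4*((0*(-3) - 2) + (-4 - 5))*(-72) + 1)²)²*(-124) = 84 + ((-4*((0 - 2) - 9)*(-72) + 1)²)²*(-124) = 84 + ((-4*(-2 - 9)*(-72) + 1)²)²*(-124) = 84 + ((-(-44)*(-72) + 1)²)²*(-124) = 84 + ((-4*792 + 1)²)²*(-124) = 84 + ((-3168 + 1)²)²*(-124) = 84 + ((-3167)²)²*(-124) = 84 + 10029889²*(-124) = 84 + 100598673352321*(-124) = 84 - 12474235495687804 = -12474235495687720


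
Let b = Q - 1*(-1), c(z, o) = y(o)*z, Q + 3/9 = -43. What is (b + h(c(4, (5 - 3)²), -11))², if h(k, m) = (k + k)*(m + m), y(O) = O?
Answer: 5013121/9 ≈ 5.5701e+5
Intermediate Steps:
Q = -130/3 (Q = -⅓ - 43 = -130/3 ≈ -43.333)
c(z, o) = o*z
h(k, m) = 4*k*m (h(k, m) = (2*k)*(2*m) = 4*k*m)
b = -127/3 (b = -130/3 - 1*(-1) = -130/3 + 1 = -127/3 ≈ -42.333)
(b + h(c(4, (5 - 3)²), -11))² = (-127/3 + 4*((5 - 3)²*4)*(-11))² = (-127/3 + 4*(2²*4)*(-11))² = (-127/3 + 4*(4*4)*(-11))² = (-127/3 + 4*16*(-11))² = (-127/3 - 704)² = (-2239/3)² = 5013121/9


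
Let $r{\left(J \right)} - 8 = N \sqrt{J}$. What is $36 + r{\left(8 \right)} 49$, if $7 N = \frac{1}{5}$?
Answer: $428 + \frac{14 \sqrt{2}}{5} \approx 431.96$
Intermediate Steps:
$N = \frac{1}{35}$ ($N = \frac{1}{7 \cdot 5} = \frac{1}{7} \cdot \frac{1}{5} = \frac{1}{35} \approx 0.028571$)
$r{\left(J \right)} = 8 + \frac{\sqrt{J}}{35}$
$36 + r{\left(8 \right)} 49 = 36 + \left(8 + \frac{\sqrt{8}}{35}\right) 49 = 36 + \left(8 + \frac{2 \sqrt{2}}{35}\right) 49 = 36 + \left(392 + \frac{14 \sqrt{2}}{5}\right) = 428 + \frac{14 \sqrt{2}}{5}$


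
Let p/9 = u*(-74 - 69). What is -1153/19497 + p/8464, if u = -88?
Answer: 274799155/20627826 ≈ 13.322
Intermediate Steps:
p = 113256 (p = 9*(-88*(-74 - 69)) = 9*(-88*(-143)) = 9*12584 = 113256)
-1153/19497 + p/8464 = -1153/19497 + 113256/8464 = -1153*1/19497 + 113256*(1/8464) = -1153/19497 + 14157/1058 = 274799155/20627826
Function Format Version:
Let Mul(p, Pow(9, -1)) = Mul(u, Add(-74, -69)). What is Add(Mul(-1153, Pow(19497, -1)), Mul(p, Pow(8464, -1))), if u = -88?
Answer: Rational(274799155, 20627826) ≈ 13.322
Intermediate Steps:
p = 113256 (p = Mul(9, Mul(-88, Add(-74, -69))) = Mul(9, Mul(-88, -143)) = Mul(9, 12584) = 113256)
Add(Mul(-1153, Pow(19497, -1)), Mul(p, Pow(8464, -1))) = Add(Mul(-1153, Pow(19497, -1)), Mul(113256, Pow(8464, -1))) = Add(Mul(-1153, Rational(1, 19497)), Mul(113256, Rational(1, 8464))) = Add(Rational(-1153, 19497), Rational(14157, 1058)) = Rational(274799155, 20627826)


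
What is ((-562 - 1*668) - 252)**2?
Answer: 2196324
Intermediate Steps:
((-562 - 1*668) - 252)**2 = ((-562 - 668) - 252)**2 = (-1230 - 252)**2 = (-1482)**2 = 2196324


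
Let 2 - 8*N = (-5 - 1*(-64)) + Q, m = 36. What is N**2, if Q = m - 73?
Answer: 25/4 ≈ 6.2500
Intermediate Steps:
Q = -37 (Q = 36 - 73 = -37)
N = -5/2 (N = 1/4 - ((-5 - 1*(-64)) - 37)/8 = 1/4 - ((-5 + 64) - 37)/8 = 1/4 - (59 - 37)/8 = 1/4 - 1/8*22 = 1/4 - 11/4 = -5/2 ≈ -2.5000)
N**2 = (-5/2)**2 = 25/4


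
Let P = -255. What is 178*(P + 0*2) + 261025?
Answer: 215635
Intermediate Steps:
178*(P + 0*2) + 261025 = 178*(-255 + 0*2) + 261025 = 178*(-255 + 0) + 261025 = 178*(-255) + 261025 = -45390 + 261025 = 215635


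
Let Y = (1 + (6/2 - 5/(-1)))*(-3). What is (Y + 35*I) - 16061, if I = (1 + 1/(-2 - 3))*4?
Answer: -15976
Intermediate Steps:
Y = -27 (Y = (1 + (6*(1/2) - 5*(-1)))*(-3) = (1 + (3 + 5))*(-3) = (1 + 8)*(-3) = 9*(-3) = -27)
I = 16/5 (I = (1 + 1/(-5))*4 = (1 - 1/5)*4 = (4/5)*4 = 16/5 ≈ 3.2000)
(Y + 35*I) - 16061 = (-27 + 35*(16/5)) - 16061 = (-27 + 112) - 16061 = 85 - 16061 = -15976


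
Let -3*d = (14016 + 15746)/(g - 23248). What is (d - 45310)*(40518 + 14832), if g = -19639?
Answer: -107556122730600/42887 ≈ -2.5079e+9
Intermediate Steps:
d = 29762/128661 (d = -(14016 + 15746)/(3*(-19639 - 23248)) = -29762/(3*(-42887)) = -29762*(-1)/(3*42887) = -1/3*(-29762/42887) = 29762/128661 ≈ 0.23132)
(d - 45310)*(40518 + 14832) = (29762/128661 - 45310)*(40518 + 14832) = -5829600148/128661*55350 = -107556122730600/42887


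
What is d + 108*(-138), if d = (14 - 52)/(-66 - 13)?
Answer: -1177378/79 ≈ -14904.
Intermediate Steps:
d = 38/79 (d = -38/(-79) = -38*(-1/79) = 38/79 ≈ 0.48101)
d + 108*(-138) = 38/79 + 108*(-138) = 38/79 - 14904 = -1177378/79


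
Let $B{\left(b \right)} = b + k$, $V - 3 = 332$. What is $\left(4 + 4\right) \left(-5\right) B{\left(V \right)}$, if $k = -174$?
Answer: $-6440$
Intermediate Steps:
$V = 335$ ($V = 3 + 332 = 335$)
$B{\left(b \right)} = -174 + b$ ($B{\left(b \right)} = b - 174 = -174 + b$)
$\left(4 + 4\right) \left(-5\right) B{\left(V \right)} = \left(4 + 4\right) \left(-5\right) \left(-174 + 335\right) = 8 \left(-5\right) 161 = \left(-40\right) 161 = -6440$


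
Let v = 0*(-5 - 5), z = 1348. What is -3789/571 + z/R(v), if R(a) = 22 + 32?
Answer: 282551/15417 ≈ 18.327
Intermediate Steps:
v = 0 (v = 0*(-10) = 0)
R(a) = 54
-3789/571 + z/R(v) = -3789/571 + 1348/54 = -3789*1/571 + 1348*(1/54) = -3789/571 + 674/27 = 282551/15417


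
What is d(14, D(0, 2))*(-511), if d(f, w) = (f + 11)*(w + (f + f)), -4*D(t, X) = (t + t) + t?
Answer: -357700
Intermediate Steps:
D(t, X) = -3*t/4 (D(t, X) = -((t + t) + t)/4 = -(2*t + t)/4 = -3*t/4)
d(f, w) = (11 + f)*(w + 2*f)
d(14, D(0, 2))*(-511) = (2*14² + 11*(-¾*0) + 22*14 + 14*(-¾*0))*(-511) = (2*196 + 11*0 + 308 + 14*0)*(-511) = (392 + 0 + 308 + 0)*(-511) = 700*(-511) = -357700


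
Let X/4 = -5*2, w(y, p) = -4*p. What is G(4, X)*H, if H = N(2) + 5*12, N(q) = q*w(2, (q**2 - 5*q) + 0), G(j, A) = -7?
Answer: -756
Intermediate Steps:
X = -40 (X = 4*(-5*2) = 4*(-10) = -40)
N(q) = q*(-4*q**2 + 20*q) (N(q) = q*(-4*((q**2 - 5*q) + 0)) = q*(-4*(q**2 - 5*q)) = q*(-4*q**2 + 20*q))
H = 108 (H = 4*2**2*(5 - 1*2) + 5*12 = 4*4*(5 - 2) + 60 = 4*4*3 + 60 = 48 + 60 = 108)
G(4, X)*H = -7*108 = -756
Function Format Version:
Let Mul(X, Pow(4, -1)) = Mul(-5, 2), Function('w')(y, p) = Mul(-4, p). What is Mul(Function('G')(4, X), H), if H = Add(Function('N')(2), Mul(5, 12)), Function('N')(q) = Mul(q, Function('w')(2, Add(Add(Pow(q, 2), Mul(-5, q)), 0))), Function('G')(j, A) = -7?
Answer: -756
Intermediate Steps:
X = -40 (X = Mul(4, Mul(-5, 2)) = Mul(4, -10) = -40)
Function('N')(q) = Mul(q, Add(Mul(-4, Pow(q, 2)), Mul(20, q))) (Function('N')(q) = Mul(q, Mul(-4, Add(Add(Pow(q, 2), Mul(-5, q)), 0))) = Mul(q, Mul(-4, Add(Pow(q, 2), Mul(-5, q)))) = Mul(q, Add(Mul(-4, Pow(q, 2)), Mul(20, q))))
H = 108 (H = Add(Mul(4, Pow(2, 2), Add(5, Mul(-1, 2))), Mul(5, 12)) = Add(Mul(4, 4, Add(5, -2)), 60) = Add(Mul(4, 4, 3), 60) = Add(48, 60) = 108)
Mul(Function('G')(4, X), H) = Mul(-7, 108) = -756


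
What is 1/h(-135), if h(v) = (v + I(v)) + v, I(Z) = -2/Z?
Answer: -135/36448 ≈ -0.0037039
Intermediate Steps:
h(v) = -2/v + 2*v (h(v) = (v - 2/v) + v = -2/v + 2*v)
1/h(-135) = 1/(-2/(-135) + 2*(-135)) = 1/(-2*(-1/135) - 270) = 1/(2/135 - 270) = 1/(-36448/135) = -135/36448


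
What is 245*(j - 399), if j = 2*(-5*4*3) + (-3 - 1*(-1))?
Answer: -127645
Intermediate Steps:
j = -122 (j = 2*(-20*3) + (-3 + 1) = 2*(-60) - 2 = -120 - 2 = -122)
245*(j - 399) = 245*(-122 - 399) = 245*(-521) = -127645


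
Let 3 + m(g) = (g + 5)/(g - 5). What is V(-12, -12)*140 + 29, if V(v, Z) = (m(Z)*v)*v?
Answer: -886547/17 ≈ -52150.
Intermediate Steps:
m(g) = -3 + (5 + g)/(-5 + g) (m(g) = -3 + (g + 5)/(g - 5) = -3 + (5 + g)/(-5 + g))
V(v, Z) = 2*v**2*(10 - Z)/(-5 + Z) (V(v, Z) = ((2*(10 - Z)/(-5 + Z))*v)*v = (2*v*(10 - Z)/(-5 + Z))*v = 2*v**2*(10 - Z)/(-5 + Z))
V(-12, -12)*140 + 29 = (2*(-12)**2*(10 - 1*(-12))/(-5 - 12))*140 + 29 = (2*144*(10 + 12)/(-17))*140 + 29 = (2*144*(-1/17)*22)*140 + 29 = -6336/17*140 + 29 = -887040/17 + 29 = -886547/17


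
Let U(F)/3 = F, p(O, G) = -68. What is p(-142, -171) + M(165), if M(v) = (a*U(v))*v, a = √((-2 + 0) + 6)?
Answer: 163282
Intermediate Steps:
U(F) = 3*F
a = 2 (a = √(-2 + 6) = √4 = 2)
M(v) = 6*v² (M(v) = (2*(3*v))*v = (6*v)*v = 6*v²)
p(-142, -171) + M(165) = -68 + 6*165² = -68 + 6*27225 = -68 + 163350 = 163282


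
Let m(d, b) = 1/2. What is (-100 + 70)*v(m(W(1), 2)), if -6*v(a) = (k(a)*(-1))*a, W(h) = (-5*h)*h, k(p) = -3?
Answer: 15/2 ≈ 7.5000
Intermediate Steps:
W(h) = -5*h**2
m(d, b) = 1/2
v(a) = -a/2 (v(a) = -(-3*(-1))*a/6 = -a/2)
(-100 + 70)*v(m(W(1), 2)) = (-100 + 70)*(-1/2*1/2) = -30*(-1/4) = 15/2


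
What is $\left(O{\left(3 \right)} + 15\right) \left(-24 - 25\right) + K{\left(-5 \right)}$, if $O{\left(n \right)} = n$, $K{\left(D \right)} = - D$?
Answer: $-877$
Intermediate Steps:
$\left(O{\left(3 \right)} + 15\right) \left(-24 - 25\right) + K{\left(-5 \right)} = \left(3 + 15\right) \left(-24 - 25\right) - -5 = 18 \left(-49\right) + 5 = -882 + 5 = -877$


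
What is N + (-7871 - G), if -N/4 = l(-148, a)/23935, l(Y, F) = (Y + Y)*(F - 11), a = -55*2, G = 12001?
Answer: -475779584/23935 ≈ -19878.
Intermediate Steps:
a = -110
l(Y, F) = 2*Y*(-11 + F) (l(Y, F) = (2*Y)*(-11 + F) = 2*Y*(-11 + F))
N = -143264/23935 (N = -4*2*(-148)*(-11 - 110)/23935 = -4*2*(-148)*(-121)/23935 = -143264/23935 ≈ -5.9855)
N + (-7871 - G) = -143264/23935 + (-7871 - 1*12001) = -143264/23935 + (-7871 - 12001) = -143264/23935 - 19872 = -475779584/23935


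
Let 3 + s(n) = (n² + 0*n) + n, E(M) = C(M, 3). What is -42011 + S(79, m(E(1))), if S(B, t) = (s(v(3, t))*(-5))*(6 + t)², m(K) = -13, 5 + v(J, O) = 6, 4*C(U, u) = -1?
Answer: -41766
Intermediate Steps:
C(U, u) = -¼ (C(U, u) = (¼)*(-1) = -¼)
E(M) = -¼
v(J, O) = 1 (v(J, O) = -5 + 6 = 1)
s(n) = -3 + n + n² (s(n) = -3 + ((n² + 0*n) + n) = -3 + ((n² + 0) + n) = -3 + (n² + n) = -3 + (n + n²) = -3 + n + n²)
S(B, t) = 5*(6 + t)² (S(B, t) = ((-3 + 1 + 1²)*(-5))*(6 + t)² = ((-3 + 1 + 1)*(-5))*(6 + t)² = (-1*(-5))*(6 + t)² = 5*(6 + t)²)
-42011 + S(79, m(E(1))) = -42011 + 5*(6 - 13)² = -42011 + 5*(-7)² = -42011 + 5*49 = -42011 + 245 = -41766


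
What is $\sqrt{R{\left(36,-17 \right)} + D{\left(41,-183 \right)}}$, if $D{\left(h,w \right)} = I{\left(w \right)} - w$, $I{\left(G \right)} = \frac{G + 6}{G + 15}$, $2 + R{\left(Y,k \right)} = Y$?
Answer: $\frac{\sqrt{170954}}{28} \approx 14.767$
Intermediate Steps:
$R{\left(Y,k \right)} = -2 + Y$
$I{\left(G \right)} = \frac{6 + G}{15 + G}$
$D{\left(h,w \right)} = - w + \frac{6 + w}{15 + w}$ ($D{\left(h,w \right)} = \frac{6 + w}{15 + w} - w = - w + \frac{6 + w}{15 + w}$)
$\sqrt{R{\left(36,-17 \right)} + D{\left(41,-183 \right)}} = \sqrt{\left(-2 + 36\right) + \frac{6 - 183 - - 183 \left(15 - 183\right)}{15 - 183}} = \sqrt{34 + \frac{6 - 183 - \left(-183\right) \left(-168\right)}{-168}} = \sqrt{34 - \frac{6 - 183 - 30744}{168}} = \sqrt{34 - - \frac{10307}{56}} = \sqrt{34 + \frac{10307}{56}} = \sqrt{\frac{12211}{56}} = \frac{\sqrt{170954}}{28}$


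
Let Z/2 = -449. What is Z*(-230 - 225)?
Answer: 408590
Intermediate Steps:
Z = -898 (Z = 2*(-449) = -898)
Z*(-230 - 225) = -898*(-230 - 225) = -898*(-455) = 408590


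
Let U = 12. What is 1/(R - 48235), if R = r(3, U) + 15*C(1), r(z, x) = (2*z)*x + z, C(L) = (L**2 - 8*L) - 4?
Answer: -1/48325 ≈ -2.0693e-5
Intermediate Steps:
C(L) = -4 + L**2 - 8*L
r(z, x) = z + 2*x*z (r(z, x) = 2*x*z + z = z + 2*x*z)
R = -90 (R = 3*(1 + 2*12) + 15*(-4 + 1**2 - 8*1) = 3*(1 + 24) + 15*(-4 + 1 - 8) = 3*25 + 15*(-11) = 75 - 165 = -90)
1/(R - 48235) = 1/(-90 - 48235) = 1/(-48325) = -1/48325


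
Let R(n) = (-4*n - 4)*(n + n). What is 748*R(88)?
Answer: -46866688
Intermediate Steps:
R(n) = 2*n*(-4 - 4*n) (R(n) = (-4 - 4*n)*(2*n) = 2*n*(-4 - 4*n))
748*R(88) = 748*(-8*88*(1 + 88)) = 748*(-8*88*89) = 748*(-62656) = -46866688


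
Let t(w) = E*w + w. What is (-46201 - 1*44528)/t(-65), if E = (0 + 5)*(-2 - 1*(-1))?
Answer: -90729/260 ≈ -348.96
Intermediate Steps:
E = -5 (E = 5*(-2 + 1) = 5*(-1) = -5)
t(w) = -4*w (t(w) = -5*w + w = -4*w)
(-46201 - 1*44528)/t(-65) = (-46201 - 1*44528)/((-4*(-65))) = (-46201 - 44528)/260 = -90729*1/260 = -90729/260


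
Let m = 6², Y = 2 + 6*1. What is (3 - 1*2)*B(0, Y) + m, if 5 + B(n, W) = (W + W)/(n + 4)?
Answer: 35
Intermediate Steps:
Y = 8 (Y = 2 + 6 = 8)
m = 36
B(n, W) = -5 + 2*W/(4 + n) (B(n, W) = -5 + (W + W)/(n + 4) = -5 + (2*W)/(4 + n) = -5 + 2*W/(4 + n))
(3 - 1*2)*B(0, Y) + m = (3 - 1*2)*((-20 - 5*0 + 2*8)/(4 + 0)) + 36 = (3 - 2)*((-20 + 0 + 16)/4) + 36 = 1*((¼)*(-4)) + 36 = 1*(-1) + 36 = -1 + 36 = 35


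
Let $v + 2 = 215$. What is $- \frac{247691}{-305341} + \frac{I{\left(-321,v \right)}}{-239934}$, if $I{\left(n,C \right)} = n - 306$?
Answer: $\frac{19873647067}{24420562498} \approx 0.81381$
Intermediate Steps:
$v = 213$ ($v = -2 + 215 = 213$)
$I{\left(n,C \right)} = -306 + n$ ($I{\left(n,C \right)} = n - 306 = -306 + n$)
$- \frac{247691}{-305341} + \frac{I{\left(-321,v \right)}}{-239934} = - \frac{247691}{-305341} + \frac{-306 - 321}{-239934} = \left(-247691\right) \left(- \frac{1}{305341}\right) - - \frac{209}{79978} = \frac{247691}{305341} + \frac{209}{79978} = \frac{19873647067}{24420562498}$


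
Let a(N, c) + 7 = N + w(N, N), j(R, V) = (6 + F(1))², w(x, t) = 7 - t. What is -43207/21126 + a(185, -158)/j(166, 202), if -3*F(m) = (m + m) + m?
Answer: -43207/21126 ≈ -2.0452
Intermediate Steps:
F(m) = -m (F(m) = -((m + m) + m)/3 = -(2*m + m)/3 = -m)
j(R, V) = 25 (j(R, V) = (6 - 1*1)² = (6 - 1)² = 5² = 25)
a(N, c) = 0 (a(N, c) = -7 + (N + (7 - N)) = -7 + 7 = 0)
-43207/21126 + a(185, -158)/j(166, 202) = -43207/21126 + 0/25 = -43207*1/21126 + 0*(1/25) = -43207/21126 + 0 = -43207/21126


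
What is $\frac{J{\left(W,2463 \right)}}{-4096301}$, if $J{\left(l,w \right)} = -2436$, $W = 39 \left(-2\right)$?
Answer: $\frac{2436}{4096301} \approx 0.00059468$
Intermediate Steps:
$W = -78$
$\frac{J{\left(W,2463 \right)}}{-4096301} = - \frac{2436}{-4096301} = \left(-2436\right) \left(- \frac{1}{4096301}\right) = \frac{2436}{4096301}$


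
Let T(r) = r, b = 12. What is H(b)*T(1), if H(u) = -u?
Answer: -12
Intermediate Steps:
H(b)*T(1) = -1*12*1 = -12*1 = -12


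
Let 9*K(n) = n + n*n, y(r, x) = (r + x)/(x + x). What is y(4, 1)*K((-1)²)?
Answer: 5/9 ≈ 0.55556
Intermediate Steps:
y(r, x) = (r + x)/(2*x) (y(r, x) = (r + x)/((2*x)) = (r + x)*(1/(2*x)) = (r + x)/(2*x))
K(n) = n/9 + n²/9 (K(n) = (n + n*n)/9 = (n + n²)/9 = n/9 + n²/9)
y(4, 1)*K((-1)²) = ((½)*(4 + 1)/1)*((⅑)*(-1)²*(1 + (-1)²)) = ((½)*1*5)*((⅑)*1*(1 + 1)) = 5*((⅑)*1*2)/2 = (5/2)*(2/9) = 5/9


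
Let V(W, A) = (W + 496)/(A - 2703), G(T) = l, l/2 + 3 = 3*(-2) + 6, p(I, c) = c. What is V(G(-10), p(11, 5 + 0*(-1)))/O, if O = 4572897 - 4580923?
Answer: 245/10827074 ≈ 2.2628e-5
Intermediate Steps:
O = -8026
l = -6 (l = -6 + 2*(3*(-2) + 6) = -6 + 2*(-6 + 6) = -6 + 2*0 = -6 + 0 = -6)
G(T) = -6
V(W, A) = (496 + W)/(-2703 + A)
V(G(-10), p(11, 5 + 0*(-1)))/O = ((496 - 6)/(-2703 + (5 + 0*(-1))))/(-8026) = (490/(-2703 + (5 + 0)))*(-1/8026) = (490/(-2703 + 5))*(-1/8026) = (490/(-2698))*(-1/8026) = -1/2698*490*(-1/8026) = -245/1349*(-1/8026) = 245/10827074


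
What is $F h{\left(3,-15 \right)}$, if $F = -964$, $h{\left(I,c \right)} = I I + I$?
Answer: $-11568$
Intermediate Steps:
$h{\left(I,c \right)} = I + I^{2}$ ($h{\left(I,c \right)} = I^{2} + I = I + I^{2}$)
$F h{\left(3,-15 \right)} = - 964 \cdot 3 \left(1 + 3\right) = - 964 \cdot 3 \cdot 4 = \left(-964\right) 12 = -11568$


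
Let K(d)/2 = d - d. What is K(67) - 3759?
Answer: -3759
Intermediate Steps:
K(d) = 0 (K(d) = 2*(d - d) = 2*0 = 0)
K(67) - 3759 = 0 - 3759 = -3759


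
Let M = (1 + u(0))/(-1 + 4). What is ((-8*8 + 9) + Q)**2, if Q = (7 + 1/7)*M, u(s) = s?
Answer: 1221025/441 ≈ 2768.8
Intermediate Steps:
M = 1/3 (M = (1 + 0)/(-1 + 4) = 1/3 ≈ 0.33333)
Q = 50/21 (Q = (7 + 1/7)*(1/3) = (50/7)*(1/3) = 50/21 ≈ 2.3810)
((-8*8 + 9) + Q)**2 = ((-8*8 + 9) + 50/21)**2 = ((-64 + 9) + 50/21)**2 = (-55 + 50/21)**2 = (-1105/21)**2 = 1221025/441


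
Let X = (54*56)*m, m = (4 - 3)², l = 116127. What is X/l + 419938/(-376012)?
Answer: -882019997/808613806 ≈ -1.0908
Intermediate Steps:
m = 1 (m = 1² = 1)
X = 3024 (X = (54*56)*1 = 3024*1 = 3024)
X/l + 419938/(-376012) = 3024/116127 + 419938/(-376012) = 3024*(1/116127) + 419938*(-1/376012) = 112/4301 - 209969/188006 = -882019997/808613806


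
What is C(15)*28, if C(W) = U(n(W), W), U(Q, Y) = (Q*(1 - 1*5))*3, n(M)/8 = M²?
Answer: -604800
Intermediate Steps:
n(M) = 8*M²
U(Q, Y) = -12*Q (U(Q, Y) = (Q*(1 - 5))*3 = (Q*(-4))*3 = -4*Q*3 = -12*Q)
C(W) = -96*W²
C(15)*28 = -96*15²*28 = -96*225*28 = -21600*28 = -604800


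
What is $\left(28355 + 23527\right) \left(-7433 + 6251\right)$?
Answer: $-61324524$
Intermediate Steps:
$\left(28355 + 23527\right) \left(-7433 + 6251\right) = 51882 \left(-1182\right) = -61324524$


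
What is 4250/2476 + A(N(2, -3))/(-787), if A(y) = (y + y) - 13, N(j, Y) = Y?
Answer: 1695897/974306 ≈ 1.7406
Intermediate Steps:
A(y) = -13 + 2*y (A(y) = 2*y - 13 = -13 + 2*y)
4250/2476 + A(N(2, -3))/(-787) = 4250/2476 + (-13 + 2*(-3))/(-787) = 4250*(1/2476) + (-13 - 6)*(-1/787) = 2125/1238 - 19*(-1/787) = 2125/1238 + 19/787 = 1695897/974306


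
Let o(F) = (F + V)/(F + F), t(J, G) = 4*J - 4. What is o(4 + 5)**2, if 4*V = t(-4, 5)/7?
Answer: 841/3969 ≈ 0.21189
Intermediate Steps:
t(J, G) = -4 + 4*J
V = -5/7 (V = ((-4 + 4*(-4))/7)/4 = ((-4 - 16)*(1/7))/4 = (-20*1/7)/4 = (1/4)*(-20/7) = -5/7 ≈ -0.71429)
o(F) = (-5/7 + F)/(2*F) (o(F) = (F - 5/7)/(F + F) = (-5/7 + F)/((2*F)) = (-5/7 + F)*(1/(2*F)) = (-5/7 + F)/(2*F))
o(4 + 5)**2 = ((-5 + 7*(4 + 5))/(14*(4 + 5)))**2 = ((1/14)*(-5 + 7*9)/9)**2 = ((1/14)*(1/9)*(-5 + 63))**2 = ((1/14)*(1/9)*58)**2 = (29/63)**2 = 841/3969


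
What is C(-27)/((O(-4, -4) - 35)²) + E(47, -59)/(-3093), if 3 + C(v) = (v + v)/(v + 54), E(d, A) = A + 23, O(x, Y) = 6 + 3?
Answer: 2957/696956 ≈ 0.0042427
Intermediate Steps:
O(x, Y) = 9
E(d, A) = 23 + A
C(v) = -3 + 2*v/(54 + v) (C(v) = -3 + (v + v)/(v + 54) = -3 + (2*v)/(54 + v) = -3 + 2*v/(54 + v))
C(-27)/((O(-4, -4) - 35)²) + E(47, -59)/(-3093) = ((-162 - 1*(-27))/(54 - 27))/((9 - 35)²) + (23 - 59)/(-3093) = ((-162 + 27)/27)/((-26)²) - 36*(-1/3093) = ((1/27)*(-135))/676 + 12/1031 = -5*1/676 + 12/1031 = -5/676 + 12/1031 = 2957/696956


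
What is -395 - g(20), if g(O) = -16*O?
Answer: -75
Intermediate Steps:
-395 - g(20) = -395 - (-16)*20 = -395 - 1*(-320) = -395 + 320 = -75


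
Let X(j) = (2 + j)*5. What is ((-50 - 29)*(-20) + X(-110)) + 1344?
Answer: 2384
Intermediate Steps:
X(j) = 10 + 5*j
((-50 - 29)*(-20) + X(-110)) + 1344 = ((-50 - 29)*(-20) + (10 + 5*(-110))) + 1344 = (-79*(-20) + (10 - 550)) + 1344 = (1580 - 540) + 1344 = 1040 + 1344 = 2384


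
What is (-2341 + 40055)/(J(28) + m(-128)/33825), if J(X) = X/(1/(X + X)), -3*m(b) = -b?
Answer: 1913514075/79556336 ≈ 24.052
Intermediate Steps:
m(b) = b/3 (m(b) = -(-1)*b/3 = b/3)
J(X) = 2*X**2 (J(X) = X/(1/(2*X)) = X/((1/(2*X))) = X*(2*X) = 2*X**2)
(-2341 + 40055)/(J(28) + m(-128)/33825) = (-2341 + 40055)/(2*28**2 + ((1/3)*(-128))/33825) = 37714/(2*784 - 128/3*1/33825) = 37714/(1568 - 128/101475) = 37714/(159112672/101475) = 37714*(101475/159112672) = 1913514075/79556336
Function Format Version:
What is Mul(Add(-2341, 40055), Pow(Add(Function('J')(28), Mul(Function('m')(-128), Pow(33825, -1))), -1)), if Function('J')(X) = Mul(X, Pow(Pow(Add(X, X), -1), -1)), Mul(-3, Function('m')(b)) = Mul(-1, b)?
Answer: Rational(1913514075, 79556336) ≈ 24.052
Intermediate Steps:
Function('m')(b) = Mul(Rational(1, 3), b) (Function('m')(b) = Mul(Rational(-1, 3), Mul(-1, b)) = Mul(Rational(1, 3), b))
Function('J')(X) = Mul(2, Pow(X, 2)) (Function('J')(X) = Mul(X, Pow(Pow(Mul(2, X), -1), -1)) = Mul(X, Pow(Mul(Rational(1, 2), Pow(X, -1)), -1)) = Mul(X, Mul(2, X)) = Mul(2, Pow(X, 2)))
Mul(Add(-2341, 40055), Pow(Add(Function('J')(28), Mul(Function('m')(-128), Pow(33825, -1))), -1)) = Mul(Add(-2341, 40055), Pow(Add(Mul(2, Pow(28, 2)), Mul(Mul(Rational(1, 3), -128), Pow(33825, -1))), -1)) = Mul(37714, Pow(Add(Mul(2, 784), Mul(Rational(-128, 3), Rational(1, 33825))), -1)) = Mul(37714, Pow(Add(1568, Rational(-128, 101475)), -1)) = Mul(37714, Pow(Rational(159112672, 101475), -1)) = Mul(37714, Rational(101475, 159112672)) = Rational(1913514075, 79556336)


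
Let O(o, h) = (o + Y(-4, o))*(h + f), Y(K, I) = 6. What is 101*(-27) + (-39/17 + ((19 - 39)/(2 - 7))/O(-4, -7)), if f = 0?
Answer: -324820/119 ≈ -2729.6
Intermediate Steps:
O(o, h) = h*(6 + o) (O(o, h) = (o + 6)*(h + 0) = (6 + o)*h = h*(6 + o))
101*(-27) + (-39/17 + ((19 - 39)/(2 - 7))/O(-4, -7)) = 101*(-27) + (-39/17 + ((19 - 39)/(2 - 7))/((-7*(6 - 4)))) = -2727 + (-39*1/17 + (-20/(-5))/((-7*2))) = -2727 + (-39/17 - 20*(-⅕)/(-14)) = -2727 + (-39/17 + 4*(-1/14)) = -2727 + (-39/17 - 2/7) = -2727 - 307/119 = -324820/119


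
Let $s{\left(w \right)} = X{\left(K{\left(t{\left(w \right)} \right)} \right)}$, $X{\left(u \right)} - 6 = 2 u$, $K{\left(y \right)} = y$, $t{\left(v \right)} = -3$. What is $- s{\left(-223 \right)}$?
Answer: $0$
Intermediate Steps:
$X{\left(u \right)} = 6 + 2 u$
$s{\left(w \right)} = 0$ ($s{\left(w \right)} = 6 + 2 \left(-3\right) = 6 - 6 = 0$)
$- s{\left(-223 \right)} = \left(-1\right) 0 = 0$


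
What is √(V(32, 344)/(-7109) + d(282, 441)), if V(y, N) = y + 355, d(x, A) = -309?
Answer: 2*I*√3904739103/7109 ≈ 17.58*I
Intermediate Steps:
V(y, N) = 355 + y
√(V(32, 344)/(-7109) + d(282, 441)) = √((355 + 32)/(-7109) - 309) = √(387*(-1/7109) - 309) = √(-387/7109 - 309) = √(-2197068/7109) = 2*I*√3904739103/7109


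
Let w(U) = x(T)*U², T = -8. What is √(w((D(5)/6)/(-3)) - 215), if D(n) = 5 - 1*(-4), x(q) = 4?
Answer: I*√214 ≈ 14.629*I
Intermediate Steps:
D(n) = 9 (D(n) = 5 + 4 = 9)
w(U) = 4*U²
√(w((D(5)/6)/(-3)) - 215) = √(4*((9/6)/(-3))² - 215) = √(4*((9*(⅙))*(-⅓))² - 215) = √(4*((3/2)*(-⅓))² - 215) = √(4*(-½)² - 215) = √(4*(¼) - 215) = √(1 - 215) = √(-214) = I*√214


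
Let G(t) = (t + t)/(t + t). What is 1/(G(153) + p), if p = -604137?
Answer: -1/604136 ≈ -1.6553e-6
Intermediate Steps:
G(t) = 1 (G(t) = (2*t)/((2*t)) = (2*t)*(1/(2*t)) = 1)
1/(G(153) + p) = 1/(1 - 604137) = 1/(-604136) = -1/604136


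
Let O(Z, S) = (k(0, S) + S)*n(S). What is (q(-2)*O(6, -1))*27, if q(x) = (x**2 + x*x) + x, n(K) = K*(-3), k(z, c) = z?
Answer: -486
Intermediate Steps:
n(K) = -3*K
O(Z, S) = -3*S**2 (O(Z, S) = (0 + S)*(-3*S) = S*(-3*S) = -3*S**2)
q(x) = x + 2*x**2 (q(x) = (x**2 + x**2) + x = 2*x**2 + x = x + 2*x**2)
(q(-2)*O(6, -1))*27 = ((-2*(1 + 2*(-2)))*(-3*(-1)**2))*27 = ((-2*(1 - 4))*(-3*1))*27 = (-2*(-3)*(-3))*27 = (6*(-3))*27 = -18*27 = -486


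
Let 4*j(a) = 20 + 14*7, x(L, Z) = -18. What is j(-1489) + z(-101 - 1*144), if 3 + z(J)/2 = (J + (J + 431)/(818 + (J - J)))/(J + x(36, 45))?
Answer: 5456097/215134 ≈ 25.361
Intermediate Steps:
z(J) = -6 + 2*(431/818 + 819*J/818)/(-18 + J) (z(J) = -6 + 2*((J + (J + 431)/(818 + (J - J)))/(J - 18)) = -6 + 2*((J + (431 + J)/(818 + 0))/(-18 + J)) = -6 + 2*((J + (431 + J)/818)/(-18 + J)) = -6 + 2*((J + (431 + J)*(1/818))/(-18 + J)) = -6 + 2*((J + (431/818 + J/818))/(-18 + J)) = -6 + 2*((431/818 + 819*J/818)/(-18 + J)) = -6 + 2*(431/818 + 819*J/818)/(-18 + J))
j(a) = 59/2 (j(a) = (20 + 14*7)/4 = (20 + 98)/4 = (¼)*118 = 59/2)
j(-1489) + z(-101 - 1*144) = 59/2 + (44603 - 1635*(-101 - 1*144))/(409*(-18 + (-101 - 1*144))) = 59/2 + (44603 - 1635*(-101 - 144))/(409*(-18 + (-101 - 144))) = 59/2 + (44603 - 1635*(-245))/(409*(-18 - 245)) = 59/2 + (1/409)*(44603 + 400575)/(-263) = 59/2 + (1/409)*(-1/263)*445178 = 59/2 - 445178/107567 = 5456097/215134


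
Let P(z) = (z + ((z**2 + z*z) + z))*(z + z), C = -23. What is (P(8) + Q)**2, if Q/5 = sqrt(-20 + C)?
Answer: 5307341 + 23040*I*sqrt(43) ≈ 5.3073e+6 + 1.5108e+5*I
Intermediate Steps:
Q = 5*I*sqrt(43) (Q = 5*sqrt(-20 - 23) = 5*sqrt(-43) = 5*(I*sqrt(43)) = 5*I*sqrt(43) ≈ 32.787*I)
P(z) = 2*z*(2*z + 2*z**2) (P(z) = (z + ((z**2 + z**2) + z))*(2*z) = (z + (2*z**2 + z))*(2*z) = (z + (z + 2*z**2))*(2*z) = (2*z + 2*z**2)*(2*z) = 2*z*(2*z + 2*z**2))
(P(8) + Q)**2 = (4*8**2*(1 + 8) + 5*I*sqrt(43))**2 = (4*64*9 + 5*I*sqrt(43))**2 = (2304 + 5*I*sqrt(43))**2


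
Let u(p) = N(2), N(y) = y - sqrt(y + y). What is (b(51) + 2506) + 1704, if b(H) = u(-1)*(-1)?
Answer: 4210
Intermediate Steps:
N(y) = y - sqrt(2)*sqrt(y) (N(y) = y - sqrt(2*y) = y - sqrt(2)*sqrt(y))
u(p) = 0 (u(p) = 2 - sqrt(2)*sqrt(2) = 2 - 2 = 0)
b(H) = 0 (b(H) = 0*(-1) = 0)
(b(51) + 2506) + 1704 = (0 + 2506) + 1704 = 2506 + 1704 = 4210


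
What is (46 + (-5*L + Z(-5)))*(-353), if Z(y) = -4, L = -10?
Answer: -32476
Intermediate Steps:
(46 + (-5*L + Z(-5)))*(-353) = (46 + (-5*(-10) - 4))*(-353) = (46 + (50 - 4))*(-353) = (46 + 46)*(-353) = 92*(-353) = -32476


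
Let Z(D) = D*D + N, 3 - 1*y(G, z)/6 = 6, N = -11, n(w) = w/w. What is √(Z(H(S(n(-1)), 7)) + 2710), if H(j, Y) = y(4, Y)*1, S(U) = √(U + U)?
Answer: √3023 ≈ 54.982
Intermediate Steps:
n(w) = 1
y(G, z) = -18 (y(G, z) = 18 - 6*6 = 18 - 36 = -18)
S(U) = √2*√U (S(U) = √(2*U) = √2*√U)
H(j, Y) = -18 (H(j, Y) = -18*1 = -18)
Z(D) = -11 + D² (Z(D) = D*D - 11 = D² - 11 = -11 + D²)
√(Z(H(S(n(-1)), 7)) + 2710) = √((-11 + (-18)²) + 2710) = √((-11 + 324) + 2710) = √(313 + 2710) = √3023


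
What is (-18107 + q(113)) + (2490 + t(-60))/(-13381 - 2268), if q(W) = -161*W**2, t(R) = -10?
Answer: -32454713964/15649 ≈ -2.0739e+6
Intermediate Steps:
(-18107 + q(113)) + (2490 + t(-60))/(-13381 - 2268) = (-18107 - 161*113**2) + (2490 - 10)/(-13381 - 2268) = (-18107 - 161*12769) + 2480/(-15649) = (-18107 - 2055809) + 2480*(-1/15649) = -2073916 - 2480/15649 = -32454713964/15649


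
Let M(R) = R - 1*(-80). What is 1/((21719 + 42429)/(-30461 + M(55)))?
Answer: -15163/32074 ≈ -0.47275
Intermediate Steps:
M(R) = 80 + R (M(R) = R + 80 = 80 + R)
1/((21719 + 42429)/(-30461 + M(55))) = 1/((21719 + 42429)/(-30461 + (80 + 55))) = 1/(64148/(-30461 + 135)) = 1/(64148/(-30326)) = 1/(64148*(-1/30326)) = 1/(-32074/15163) = -15163/32074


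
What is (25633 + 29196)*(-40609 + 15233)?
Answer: -1391340704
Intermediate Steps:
(25633 + 29196)*(-40609 + 15233) = 54829*(-25376) = -1391340704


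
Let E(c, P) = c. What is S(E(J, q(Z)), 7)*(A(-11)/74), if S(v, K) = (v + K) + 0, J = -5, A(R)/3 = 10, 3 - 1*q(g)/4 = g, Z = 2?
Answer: 30/37 ≈ 0.81081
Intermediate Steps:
q(g) = 12 - 4*g
A(R) = 30 (A(R) = 3*10 = 30)
S(v, K) = K + v (S(v, K) = (K + v) + 0 = K + v)
S(E(J, q(Z)), 7)*(A(-11)/74) = (7 - 5)*(30/74) = 2*(30*(1/74)) = 2*(15/37) = 30/37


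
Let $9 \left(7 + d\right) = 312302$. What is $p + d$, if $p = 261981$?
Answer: $\frac{2670068}{9} \approx 2.9667 \cdot 10^{5}$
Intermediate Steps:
$d = \frac{312239}{9}$ ($d = -7 + \frac{1}{9} \cdot 312302 = -7 + \frac{312302}{9} = \frac{312239}{9} \approx 34693.0$)
$p + d = 261981 + \frac{312239}{9} = \frac{2670068}{9}$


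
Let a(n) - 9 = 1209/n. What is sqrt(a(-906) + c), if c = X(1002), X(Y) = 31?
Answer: sqrt(3526454)/302 ≈ 6.2182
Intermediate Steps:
a(n) = 9 + 1209/n
c = 31
sqrt(a(-906) + c) = sqrt((9 + 1209/(-906)) + 31) = sqrt((9 + 1209*(-1/906)) + 31) = sqrt((9 - 403/302) + 31) = sqrt(2315/302 + 31) = sqrt(11677/302) = sqrt(3526454)/302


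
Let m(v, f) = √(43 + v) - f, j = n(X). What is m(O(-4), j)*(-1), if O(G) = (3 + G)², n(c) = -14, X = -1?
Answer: -14 - 2*√11 ≈ -20.633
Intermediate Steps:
j = -14
m(O(-4), j)*(-1) = (√(43 + (3 - 4)²) - 1*(-14))*(-1) = (√(43 + (-1)²) + 14)*(-1) = (√(43 + 1) + 14)*(-1) = (√44 + 14)*(-1) = (2*√11 + 14)*(-1) = (14 + 2*√11)*(-1) = -14 - 2*√11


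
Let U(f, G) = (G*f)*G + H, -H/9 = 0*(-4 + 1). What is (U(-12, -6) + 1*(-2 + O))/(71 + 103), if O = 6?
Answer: -214/87 ≈ -2.4598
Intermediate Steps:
H = 0 (H = -0*(-4 + 1) = -0*(-3) = -9*0 = 0)
U(f, G) = f*G² (U(f, G) = (G*f)*G + 0 = f*G² + 0 = f*G²)
(U(-12, -6) + 1*(-2 + O))/(71 + 103) = (-12*(-6)² + 1*(-2 + 6))/(71 + 103) = (-12*36 + 1*4)/174 = (-432 + 4)/174 = (1/174)*(-428) = -214/87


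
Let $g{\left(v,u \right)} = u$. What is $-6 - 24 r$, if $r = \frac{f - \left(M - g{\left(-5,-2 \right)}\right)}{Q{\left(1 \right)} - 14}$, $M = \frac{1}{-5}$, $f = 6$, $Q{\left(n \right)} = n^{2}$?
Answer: $\frac{114}{65} \approx 1.7538$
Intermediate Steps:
$M = - \frac{1}{5} \approx -0.2$
$r = - \frac{21}{65}$ ($r = \frac{6 - \frac{9}{5}}{1^{2} - 14} = \frac{6 + \left(-2 + \frac{1}{5}\right)}{1 - 14} = \frac{6 - \frac{9}{5}}{-13} = \frac{21}{5} \left(- \frac{1}{13}\right) = - \frac{21}{65} \approx -0.32308$)
$-6 - 24 r = -6 - - \frac{504}{65} = -6 + \frac{504}{65} = \frac{114}{65}$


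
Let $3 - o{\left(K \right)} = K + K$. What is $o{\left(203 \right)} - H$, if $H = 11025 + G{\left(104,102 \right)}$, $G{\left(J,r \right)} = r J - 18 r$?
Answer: $-20200$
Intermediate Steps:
$G{\left(J,r \right)} = - 18 r + J r$ ($G{\left(J,r \right)} = J r - 18 r = - 18 r + J r$)
$o{\left(K \right)} = 3 - 2 K$ ($o{\left(K \right)} = 3 - \left(K + K\right) = 3 - 2 K$)
$H = 19797$ ($H = 11025 + 102 \left(-18 + 104\right) = 11025 + 102 \cdot 86 = 11025 + 8772 = 19797$)
$o{\left(203 \right)} - H = \left(3 - 406\right) - 19797 = -403 - 19797 = -20200$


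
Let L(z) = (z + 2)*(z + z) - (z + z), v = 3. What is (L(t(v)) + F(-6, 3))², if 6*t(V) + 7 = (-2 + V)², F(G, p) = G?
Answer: 36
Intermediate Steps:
t(V) = -7/6 + (-2 + V)²/6
L(z) = -2*z + 2*z*(2 + z) (L(z) = (2 + z)*(2*z) - 2*z = 2*z*(2 + z) - 2*z = -2*z + 2*z*(2 + z))
(L(t(v)) + F(-6, 3))² = (2*(-7/6 + (-2 + 3)²/6)*(1 + (-7/6 + (-2 + 3)²/6)) - 6)² = (2*(-7/6 + (⅙)*1²)*(1 + (-7/6 + (⅙)*1²)) - 6)² = (2*(-7/6 + (⅙)*1)*(1 + (-7/6 + (⅙)*1)) - 6)² = (2*(-7/6 + ⅙)*(1 + (-7/6 + ⅙)) - 6)² = (2*(-1)*(1 - 1) - 6)² = (2*(-1)*0 - 6)² = (0 - 6)² = (-6)² = 36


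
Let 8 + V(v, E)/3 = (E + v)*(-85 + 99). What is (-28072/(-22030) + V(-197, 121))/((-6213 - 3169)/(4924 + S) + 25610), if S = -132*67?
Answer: -13880799968/110591241073 ≈ -0.12551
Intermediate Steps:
S = -8844
V(v, E) = -24 + 42*E + 42*v (V(v, E) = -24 + 3*((E + v)*(-85 + 99)) = -24 + 3*((E + v)*14) = -24 + 3*(14*E + 14*v) = -24 + (42*E + 42*v) = -24 + 42*E + 42*v)
(-28072/(-22030) + V(-197, 121))/((-6213 - 3169)/(4924 + S) + 25610) = (-28072/(-22030) + (-24 + 42*121 + 42*(-197)))/((-6213 - 3169)/(4924 - 8844) + 25610) = (-28072*(-1/22030) + (-24 + 5082 - 8274))/(-9382/(-3920) + 25610) = (14036/11015 - 3216)/(-9382*(-1/3920) + 25610) = -35410204/(11015*(4691/1960 + 25610)) = -35410204/(11015*50200291/1960) = -35410204/11015*1960/50200291 = -13880799968/110591241073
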